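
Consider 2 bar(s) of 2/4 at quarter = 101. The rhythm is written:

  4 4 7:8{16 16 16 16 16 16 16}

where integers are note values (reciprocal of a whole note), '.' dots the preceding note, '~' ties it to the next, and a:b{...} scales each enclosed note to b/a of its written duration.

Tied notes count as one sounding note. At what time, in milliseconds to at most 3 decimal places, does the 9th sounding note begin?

note 9 onset = 26/7b = 2206.506ms

1. 0.0ms @ 0 + 594.059ms (1)
2. 594.059ms @ 1 + 594.059ms (1)
3. 1188.119ms @ 2 + 169.731ms (2/7)
4. 1357.85ms @ 16/7 + 169.731ms (2/7)
5. 1527.581ms @ 18/7 + 169.731ms (2/7)
6. 1697.313ms @ 20/7 + 169.731ms (2/7)
7. 1867.044ms @ 22/7 + 169.731ms (2/7)
8. 2036.775ms @ 24/7 + 169.731ms (2/7)
9. 2206.506ms @ 26/7 + 169.731ms (2/7)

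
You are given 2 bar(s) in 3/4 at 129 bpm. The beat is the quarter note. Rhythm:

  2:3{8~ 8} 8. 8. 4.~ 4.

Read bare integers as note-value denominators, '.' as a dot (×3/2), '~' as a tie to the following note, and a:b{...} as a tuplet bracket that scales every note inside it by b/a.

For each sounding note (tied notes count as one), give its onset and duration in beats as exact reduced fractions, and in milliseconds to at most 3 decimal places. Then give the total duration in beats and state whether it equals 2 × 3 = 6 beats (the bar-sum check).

1) 0.0ms=0b +697.674ms=3/2b
2) 697.674ms=3/2b +348.837ms=3/4b
3) 1046.512ms=9/4b +348.837ms=3/4b
4) 1395.349ms=3b +1395.349ms=3b
Σ=6b of 6 (129bpm 3/4) — PASS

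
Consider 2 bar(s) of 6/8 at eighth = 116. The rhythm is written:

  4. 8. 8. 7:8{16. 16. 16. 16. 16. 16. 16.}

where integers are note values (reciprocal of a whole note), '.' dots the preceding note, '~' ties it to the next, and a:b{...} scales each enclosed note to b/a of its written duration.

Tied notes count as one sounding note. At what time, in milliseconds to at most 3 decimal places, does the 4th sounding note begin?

1. 0.0ms @ 0 + 1551.724ms (3)
2. 1551.724ms @ 3 + 775.862ms (3/2)
3. 2327.586ms @ 9/2 + 775.862ms (3/2)
4. 3103.448ms @ 6 + 443.35ms (6/7)
5. 3546.798ms @ 48/7 + 443.35ms (6/7)
6. 3990.148ms @ 54/7 + 443.35ms (6/7)
7. 4433.498ms @ 60/7 + 443.35ms (6/7)
8. 4876.847ms @ 66/7 + 443.35ms (6/7)
9. 5320.197ms @ 72/7 + 443.35ms (6/7)
10. 5763.547ms @ 78/7 + 443.35ms (6/7)

note 4 onset = 6b = 3103.448ms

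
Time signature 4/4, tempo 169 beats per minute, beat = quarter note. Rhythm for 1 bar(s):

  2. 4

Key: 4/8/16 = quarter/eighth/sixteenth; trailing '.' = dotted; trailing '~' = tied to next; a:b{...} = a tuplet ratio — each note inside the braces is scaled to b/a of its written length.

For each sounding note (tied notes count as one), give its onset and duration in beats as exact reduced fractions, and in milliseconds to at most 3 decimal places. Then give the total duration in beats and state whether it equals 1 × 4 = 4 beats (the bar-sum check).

1) 0.0ms=0b +1065.089ms=3b
2) 1065.089ms=3b +355.03ms=1b
Σ=4b of 4 (169bpm 4/4) — PASS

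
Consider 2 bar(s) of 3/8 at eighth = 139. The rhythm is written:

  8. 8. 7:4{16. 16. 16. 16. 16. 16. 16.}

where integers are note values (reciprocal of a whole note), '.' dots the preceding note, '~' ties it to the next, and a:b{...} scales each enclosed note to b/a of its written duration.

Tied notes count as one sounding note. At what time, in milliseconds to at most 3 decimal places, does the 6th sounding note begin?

1. 0.0ms @ 0 + 647.482ms (3/2)
2. 647.482ms @ 3/2 + 647.482ms (3/2)
3. 1294.964ms @ 3 + 184.995ms (3/7)
4. 1479.959ms @ 24/7 + 184.995ms (3/7)
5. 1664.954ms @ 27/7 + 184.995ms (3/7)
6. 1849.949ms @ 30/7 + 184.995ms (3/7)
7. 2034.943ms @ 33/7 + 184.995ms (3/7)
8. 2219.938ms @ 36/7 + 184.995ms (3/7)
9. 2404.933ms @ 39/7 + 184.995ms (3/7)

note 6 onset = 30/7b = 1849.949ms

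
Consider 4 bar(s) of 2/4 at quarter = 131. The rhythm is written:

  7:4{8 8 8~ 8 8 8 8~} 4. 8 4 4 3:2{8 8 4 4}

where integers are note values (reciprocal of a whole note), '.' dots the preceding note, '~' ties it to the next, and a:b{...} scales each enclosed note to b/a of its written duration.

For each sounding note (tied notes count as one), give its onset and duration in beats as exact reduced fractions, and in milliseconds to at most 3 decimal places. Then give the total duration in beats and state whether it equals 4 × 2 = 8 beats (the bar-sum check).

1) 0.0ms=0b +130.862ms=2/7b
2) 130.862ms=2/7b +130.862ms=2/7b
3) 261.723ms=4/7b +261.723ms=4/7b
4) 523.446ms=8/7b +130.862ms=2/7b
5) 654.308ms=10/7b +130.862ms=2/7b
6) 785.169ms=12/7b +817.884ms=25/14b
7) 1603.053ms=7/2b +229.008ms=1/2b
8) 1832.061ms=4b +458.015ms=1b
9) 2290.076ms=5b +458.015ms=1b
10) 2748.092ms=6b +152.672ms=1/3b
11) 2900.763ms=19/3b +152.672ms=1/3b
12) 3053.435ms=20/3b +305.344ms=2/3b
13) 3358.779ms=22/3b +305.344ms=2/3b
Σ=8b of 8 (131bpm 2/4) — PASS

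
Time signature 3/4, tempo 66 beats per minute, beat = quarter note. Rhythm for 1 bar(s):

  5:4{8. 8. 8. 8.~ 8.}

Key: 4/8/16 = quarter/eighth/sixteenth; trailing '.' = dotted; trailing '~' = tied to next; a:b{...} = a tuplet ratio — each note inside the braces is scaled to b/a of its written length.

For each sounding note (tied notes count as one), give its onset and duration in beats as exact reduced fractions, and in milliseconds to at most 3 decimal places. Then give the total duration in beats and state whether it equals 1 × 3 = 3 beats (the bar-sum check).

1) 0.0ms=0b +545.455ms=3/5b
2) 545.455ms=3/5b +545.455ms=3/5b
3) 1090.909ms=6/5b +545.455ms=3/5b
4) 1636.364ms=9/5b +1090.909ms=6/5b
Σ=3b of 3 (66bpm 3/4) — PASS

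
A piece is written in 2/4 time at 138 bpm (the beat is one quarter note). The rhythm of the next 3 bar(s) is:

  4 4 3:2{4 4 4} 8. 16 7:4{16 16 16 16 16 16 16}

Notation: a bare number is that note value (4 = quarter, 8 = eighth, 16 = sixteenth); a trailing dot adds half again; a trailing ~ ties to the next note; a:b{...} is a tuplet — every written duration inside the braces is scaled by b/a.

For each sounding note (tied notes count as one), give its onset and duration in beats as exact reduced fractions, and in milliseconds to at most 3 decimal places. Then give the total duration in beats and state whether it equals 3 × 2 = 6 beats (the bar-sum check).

1) 0.0ms=0b +434.783ms=1b
2) 434.783ms=1b +434.783ms=1b
3) 869.565ms=2b +289.855ms=2/3b
4) 1159.42ms=8/3b +289.855ms=2/3b
5) 1449.275ms=10/3b +289.855ms=2/3b
6) 1739.13ms=4b +326.087ms=3/4b
7) 2065.217ms=19/4b +108.696ms=1/4b
8) 2173.913ms=5b +62.112ms=1/7b
9) 2236.025ms=36/7b +62.112ms=1/7b
10) 2298.137ms=37/7b +62.112ms=1/7b
11) 2360.248ms=38/7b +62.112ms=1/7b
12) 2422.36ms=39/7b +62.112ms=1/7b
13) 2484.472ms=40/7b +62.112ms=1/7b
14) 2546.584ms=41/7b +62.112ms=1/7b
Σ=6b of 6 (138bpm 2/4) — PASS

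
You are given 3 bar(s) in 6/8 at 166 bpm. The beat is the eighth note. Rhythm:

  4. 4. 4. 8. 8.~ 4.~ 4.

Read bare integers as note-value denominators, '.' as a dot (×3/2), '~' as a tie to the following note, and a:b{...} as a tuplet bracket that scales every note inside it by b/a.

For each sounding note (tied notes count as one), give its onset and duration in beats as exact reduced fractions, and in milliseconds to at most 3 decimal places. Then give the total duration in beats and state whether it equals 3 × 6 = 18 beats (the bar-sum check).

1) 0.0ms=0b +1084.337ms=3b
2) 1084.337ms=3b +1084.337ms=3b
3) 2168.675ms=6b +1084.337ms=3b
4) 3253.012ms=9b +542.169ms=3/2b
5) 3795.181ms=21/2b +2710.843ms=15/2b
Σ=18b of 18 (166bpm 6/8) — PASS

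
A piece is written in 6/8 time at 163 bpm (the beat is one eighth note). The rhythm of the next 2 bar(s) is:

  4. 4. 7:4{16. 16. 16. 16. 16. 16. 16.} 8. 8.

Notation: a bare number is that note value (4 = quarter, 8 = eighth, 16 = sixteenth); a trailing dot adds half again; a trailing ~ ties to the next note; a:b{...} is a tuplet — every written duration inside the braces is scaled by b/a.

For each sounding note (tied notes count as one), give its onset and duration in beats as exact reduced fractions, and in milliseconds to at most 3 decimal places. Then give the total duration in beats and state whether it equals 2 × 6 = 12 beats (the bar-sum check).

1) 0.0ms=0b +1104.294ms=3b
2) 1104.294ms=3b +1104.294ms=3b
3) 2208.589ms=6b +157.756ms=3/7b
4) 2366.345ms=45/7b +157.756ms=3/7b
5) 2524.102ms=48/7b +157.756ms=3/7b
6) 2681.858ms=51/7b +157.756ms=3/7b
7) 2839.614ms=54/7b +157.756ms=3/7b
8) 2997.371ms=57/7b +157.756ms=3/7b
9) 3155.127ms=60/7b +157.756ms=3/7b
10) 3312.883ms=9b +552.147ms=3/2b
11) 3865.031ms=21/2b +552.147ms=3/2b
Σ=12b of 12 (163bpm 6/8) — PASS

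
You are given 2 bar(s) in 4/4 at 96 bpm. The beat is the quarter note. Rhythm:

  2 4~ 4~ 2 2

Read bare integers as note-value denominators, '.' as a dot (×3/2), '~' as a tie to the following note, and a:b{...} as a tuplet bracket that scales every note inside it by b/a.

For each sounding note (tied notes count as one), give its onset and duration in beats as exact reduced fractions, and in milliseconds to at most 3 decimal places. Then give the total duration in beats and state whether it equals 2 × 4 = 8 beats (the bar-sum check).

1) 0.0ms=0b +1250.0ms=2b
2) 1250.0ms=2b +2500.0ms=4b
3) 3750.0ms=6b +1250.0ms=2b
Σ=8b of 8 (96bpm 4/4) — PASS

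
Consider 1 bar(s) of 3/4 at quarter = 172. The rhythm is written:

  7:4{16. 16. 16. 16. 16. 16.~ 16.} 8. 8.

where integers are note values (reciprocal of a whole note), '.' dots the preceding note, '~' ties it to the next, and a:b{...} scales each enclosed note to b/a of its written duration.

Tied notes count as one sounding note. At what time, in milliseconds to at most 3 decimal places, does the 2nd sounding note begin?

1. 0.0ms @ 0 + 74.751ms (3/14)
2. 74.751ms @ 3/14 + 74.751ms (3/14)
3. 149.502ms @ 3/7 + 74.751ms (3/14)
4. 224.252ms @ 9/14 + 74.751ms (3/14)
5. 299.003ms @ 6/7 + 74.751ms (3/14)
6. 373.754ms @ 15/14 + 149.502ms (3/7)
7. 523.256ms @ 3/2 + 261.628ms (3/4)
8. 784.884ms @ 9/4 + 261.628ms (3/4)

note 2 onset = 3/14b = 74.751ms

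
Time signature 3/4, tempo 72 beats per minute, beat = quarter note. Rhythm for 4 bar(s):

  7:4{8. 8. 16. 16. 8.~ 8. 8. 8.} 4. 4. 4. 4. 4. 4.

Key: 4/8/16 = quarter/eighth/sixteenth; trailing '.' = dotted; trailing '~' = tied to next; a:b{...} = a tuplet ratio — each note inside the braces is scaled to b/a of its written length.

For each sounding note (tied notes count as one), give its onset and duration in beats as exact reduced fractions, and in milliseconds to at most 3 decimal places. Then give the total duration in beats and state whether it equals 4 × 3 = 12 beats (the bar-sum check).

1) 0.0ms=0b +357.143ms=3/7b
2) 357.143ms=3/7b +357.143ms=3/7b
3) 714.286ms=6/7b +178.571ms=3/14b
4) 892.857ms=15/14b +178.571ms=3/14b
5) 1071.429ms=9/7b +714.286ms=6/7b
6) 1785.714ms=15/7b +357.143ms=3/7b
7) 2142.857ms=18/7b +357.143ms=3/7b
8) 2500.0ms=3b +1250.0ms=3/2b
9) 3750.0ms=9/2b +1250.0ms=3/2b
10) 5000.0ms=6b +1250.0ms=3/2b
11) 6250.0ms=15/2b +1250.0ms=3/2b
12) 7500.0ms=9b +1250.0ms=3/2b
13) 8750.0ms=21/2b +1250.0ms=3/2b
Σ=12b of 12 (72bpm 3/4) — PASS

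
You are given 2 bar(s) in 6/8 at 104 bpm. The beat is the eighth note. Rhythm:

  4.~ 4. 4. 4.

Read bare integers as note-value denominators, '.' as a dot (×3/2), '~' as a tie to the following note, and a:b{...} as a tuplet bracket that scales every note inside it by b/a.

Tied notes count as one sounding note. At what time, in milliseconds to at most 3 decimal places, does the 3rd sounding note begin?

1. 0.0ms @ 0 + 3461.538ms (6)
2. 3461.538ms @ 6 + 1730.769ms (3)
3. 5192.308ms @ 9 + 1730.769ms (3)

note 3 onset = 9b = 5192.308ms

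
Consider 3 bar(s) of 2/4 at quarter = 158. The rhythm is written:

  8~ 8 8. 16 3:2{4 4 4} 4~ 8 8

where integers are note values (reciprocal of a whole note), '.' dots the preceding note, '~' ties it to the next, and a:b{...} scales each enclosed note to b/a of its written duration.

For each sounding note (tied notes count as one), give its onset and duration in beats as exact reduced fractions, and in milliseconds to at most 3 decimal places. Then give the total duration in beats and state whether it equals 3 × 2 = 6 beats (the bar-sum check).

1) 0.0ms=0b +379.747ms=1b
2) 379.747ms=1b +284.81ms=3/4b
3) 664.557ms=7/4b +94.937ms=1/4b
4) 759.494ms=2b +253.165ms=2/3b
5) 1012.658ms=8/3b +253.165ms=2/3b
6) 1265.823ms=10/3b +253.165ms=2/3b
7) 1518.987ms=4b +569.62ms=3/2b
8) 2088.608ms=11/2b +189.873ms=1/2b
Σ=6b of 6 (158bpm 2/4) — PASS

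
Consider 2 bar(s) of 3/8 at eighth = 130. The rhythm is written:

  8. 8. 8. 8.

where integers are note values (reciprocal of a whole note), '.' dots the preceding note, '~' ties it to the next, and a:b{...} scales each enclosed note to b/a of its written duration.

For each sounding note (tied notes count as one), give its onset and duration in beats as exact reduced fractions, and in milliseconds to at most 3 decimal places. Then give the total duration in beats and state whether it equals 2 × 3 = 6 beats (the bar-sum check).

1) 0.0ms=0b +692.308ms=3/2b
2) 692.308ms=3/2b +692.308ms=3/2b
3) 1384.615ms=3b +692.308ms=3/2b
4) 2076.923ms=9/2b +692.308ms=3/2b
Σ=6b of 6 (130bpm 3/8) — PASS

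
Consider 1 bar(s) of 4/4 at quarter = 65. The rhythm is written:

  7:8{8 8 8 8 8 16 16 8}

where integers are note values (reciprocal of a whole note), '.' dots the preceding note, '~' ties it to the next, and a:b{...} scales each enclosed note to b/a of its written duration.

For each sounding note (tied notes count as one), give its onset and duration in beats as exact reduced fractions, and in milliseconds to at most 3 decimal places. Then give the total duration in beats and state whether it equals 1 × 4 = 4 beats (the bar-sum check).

1) 0.0ms=0b +527.473ms=4/7b
2) 527.473ms=4/7b +527.473ms=4/7b
3) 1054.945ms=8/7b +527.473ms=4/7b
4) 1582.418ms=12/7b +527.473ms=4/7b
5) 2109.89ms=16/7b +527.473ms=4/7b
6) 2637.363ms=20/7b +263.736ms=2/7b
7) 2901.099ms=22/7b +263.736ms=2/7b
8) 3164.835ms=24/7b +527.473ms=4/7b
Σ=4b of 4 (65bpm 4/4) — PASS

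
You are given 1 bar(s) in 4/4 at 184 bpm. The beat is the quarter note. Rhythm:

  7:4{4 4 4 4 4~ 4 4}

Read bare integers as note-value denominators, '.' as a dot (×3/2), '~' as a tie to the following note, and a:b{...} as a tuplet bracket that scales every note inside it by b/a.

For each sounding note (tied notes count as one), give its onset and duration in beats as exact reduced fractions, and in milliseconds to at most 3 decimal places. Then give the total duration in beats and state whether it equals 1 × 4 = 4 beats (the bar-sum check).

1) 0.0ms=0b +186.335ms=4/7b
2) 186.335ms=4/7b +186.335ms=4/7b
3) 372.671ms=8/7b +186.335ms=4/7b
4) 559.006ms=12/7b +186.335ms=4/7b
5) 745.342ms=16/7b +372.671ms=8/7b
6) 1118.012ms=24/7b +186.335ms=4/7b
Σ=4b of 4 (184bpm 4/4) — PASS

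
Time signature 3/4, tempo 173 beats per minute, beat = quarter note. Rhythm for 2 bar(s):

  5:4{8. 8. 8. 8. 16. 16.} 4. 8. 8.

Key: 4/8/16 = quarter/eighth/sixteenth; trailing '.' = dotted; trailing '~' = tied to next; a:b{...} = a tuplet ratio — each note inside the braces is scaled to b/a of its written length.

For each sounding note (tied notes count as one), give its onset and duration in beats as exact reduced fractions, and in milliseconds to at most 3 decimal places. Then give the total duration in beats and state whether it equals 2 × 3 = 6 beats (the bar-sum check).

1) 0.0ms=0b +208.092ms=3/5b
2) 208.092ms=3/5b +208.092ms=3/5b
3) 416.185ms=6/5b +208.092ms=3/5b
4) 624.277ms=9/5b +208.092ms=3/5b
5) 832.37ms=12/5b +104.046ms=3/10b
6) 936.416ms=27/10b +104.046ms=3/10b
7) 1040.462ms=3b +520.231ms=3/2b
8) 1560.694ms=9/2b +260.116ms=3/4b
9) 1820.809ms=21/4b +260.116ms=3/4b
Σ=6b of 6 (173bpm 3/4) — PASS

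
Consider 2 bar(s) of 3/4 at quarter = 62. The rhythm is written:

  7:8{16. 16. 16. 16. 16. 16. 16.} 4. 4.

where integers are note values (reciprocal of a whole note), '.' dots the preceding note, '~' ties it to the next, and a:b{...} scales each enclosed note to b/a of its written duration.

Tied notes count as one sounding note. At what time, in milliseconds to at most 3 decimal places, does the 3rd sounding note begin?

note 3 onset = 6/7b = 829.493ms

1. 0.0ms @ 0 + 414.747ms (3/7)
2. 414.747ms @ 3/7 + 414.747ms (3/7)
3. 829.493ms @ 6/7 + 414.747ms (3/7)
4. 1244.24ms @ 9/7 + 414.747ms (3/7)
5. 1658.986ms @ 12/7 + 414.747ms (3/7)
6. 2073.733ms @ 15/7 + 414.747ms (3/7)
7. 2488.479ms @ 18/7 + 414.747ms (3/7)
8. 2903.226ms @ 3 + 1451.613ms (3/2)
9. 4354.839ms @ 9/2 + 1451.613ms (3/2)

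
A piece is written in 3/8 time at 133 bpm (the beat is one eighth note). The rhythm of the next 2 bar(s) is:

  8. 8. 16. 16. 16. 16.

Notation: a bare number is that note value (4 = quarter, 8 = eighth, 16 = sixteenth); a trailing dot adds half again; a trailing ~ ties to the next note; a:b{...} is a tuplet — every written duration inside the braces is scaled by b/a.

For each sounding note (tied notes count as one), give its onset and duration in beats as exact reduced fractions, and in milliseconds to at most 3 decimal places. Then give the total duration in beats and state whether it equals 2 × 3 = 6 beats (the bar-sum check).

1) 0.0ms=0b +676.692ms=3/2b
2) 676.692ms=3/2b +676.692ms=3/2b
3) 1353.383ms=3b +338.346ms=3/4b
4) 1691.729ms=15/4b +338.346ms=3/4b
5) 2030.075ms=9/2b +338.346ms=3/4b
6) 2368.421ms=21/4b +338.346ms=3/4b
Σ=6b of 6 (133bpm 3/8) — PASS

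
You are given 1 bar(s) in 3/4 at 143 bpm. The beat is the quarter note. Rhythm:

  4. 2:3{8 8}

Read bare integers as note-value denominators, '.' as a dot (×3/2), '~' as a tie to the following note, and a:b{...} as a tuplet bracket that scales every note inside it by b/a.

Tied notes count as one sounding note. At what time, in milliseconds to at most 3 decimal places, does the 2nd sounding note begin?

note 2 onset = 3/2b = 629.371ms

1. 0.0ms @ 0 + 629.371ms (3/2)
2. 629.371ms @ 3/2 + 314.685ms (3/4)
3. 944.056ms @ 9/4 + 314.685ms (3/4)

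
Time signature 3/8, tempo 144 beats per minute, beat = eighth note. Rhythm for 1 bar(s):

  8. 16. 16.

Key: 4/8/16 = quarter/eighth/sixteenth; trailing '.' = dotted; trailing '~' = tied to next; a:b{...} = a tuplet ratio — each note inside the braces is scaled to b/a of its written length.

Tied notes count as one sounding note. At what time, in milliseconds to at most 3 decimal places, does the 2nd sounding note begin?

note 2 onset = 3/2b = 625.0ms

1. 0.0ms @ 0 + 625.0ms (3/2)
2. 625.0ms @ 3/2 + 312.5ms (3/4)
3. 937.5ms @ 9/4 + 312.5ms (3/4)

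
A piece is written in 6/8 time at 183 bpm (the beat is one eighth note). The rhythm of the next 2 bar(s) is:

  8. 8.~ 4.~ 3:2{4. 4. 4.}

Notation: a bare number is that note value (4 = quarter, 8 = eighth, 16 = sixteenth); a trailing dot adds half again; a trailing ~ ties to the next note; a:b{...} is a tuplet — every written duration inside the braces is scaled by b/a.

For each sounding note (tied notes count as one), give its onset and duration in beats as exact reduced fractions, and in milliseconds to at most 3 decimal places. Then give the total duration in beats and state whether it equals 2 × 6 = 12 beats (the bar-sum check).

1) 0.0ms=0b +491.803ms=3/2b
2) 491.803ms=3/2b +2131.148ms=13/2b
3) 2622.951ms=8b +655.738ms=2b
4) 3278.689ms=10b +655.738ms=2b
Σ=12b of 12 (183bpm 6/8) — PASS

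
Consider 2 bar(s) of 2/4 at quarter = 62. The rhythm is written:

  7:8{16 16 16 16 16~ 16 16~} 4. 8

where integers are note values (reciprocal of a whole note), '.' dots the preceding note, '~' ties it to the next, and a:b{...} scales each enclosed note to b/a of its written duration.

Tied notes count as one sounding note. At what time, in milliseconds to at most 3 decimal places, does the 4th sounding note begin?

note 4 onset = 6/7b = 829.493ms

1. 0.0ms @ 0 + 276.498ms (2/7)
2. 276.498ms @ 2/7 + 276.498ms (2/7)
3. 552.995ms @ 4/7 + 276.498ms (2/7)
4. 829.493ms @ 6/7 + 276.498ms (2/7)
5. 1105.991ms @ 8/7 + 552.995ms (4/7)
6. 1658.986ms @ 12/7 + 1728.111ms (25/14)
7. 3387.097ms @ 7/2 + 483.871ms (1/2)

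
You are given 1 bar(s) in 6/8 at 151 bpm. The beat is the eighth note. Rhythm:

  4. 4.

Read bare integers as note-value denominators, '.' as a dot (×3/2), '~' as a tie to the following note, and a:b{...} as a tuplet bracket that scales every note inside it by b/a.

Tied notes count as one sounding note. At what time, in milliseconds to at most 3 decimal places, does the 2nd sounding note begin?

note 2 onset = 3b = 1192.053ms

1. 0.0ms @ 0 + 1192.053ms (3)
2. 1192.053ms @ 3 + 1192.053ms (3)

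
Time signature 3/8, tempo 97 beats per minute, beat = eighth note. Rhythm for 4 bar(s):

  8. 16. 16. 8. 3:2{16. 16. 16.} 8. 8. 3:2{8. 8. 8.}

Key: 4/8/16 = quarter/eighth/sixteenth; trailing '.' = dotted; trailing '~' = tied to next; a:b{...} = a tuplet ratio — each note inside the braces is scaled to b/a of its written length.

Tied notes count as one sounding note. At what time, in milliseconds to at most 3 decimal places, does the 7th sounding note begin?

note 7 onset = 11/2b = 3402.062ms

1. 0.0ms @ 0 + 927.835ms (3/2)
2. 927.835ms @ 3/2 + 463.918ms (3/4)
3. 1391.753ms @ 9/4 + 463.918ms (3/4)
4. 1855.67ms @ 3 + 927.835ms (3/2)
5. 2783.505ms @ 9/2 + 309.278ms (1/2)
6. 3092.784ms @ 5 + 309.278ms (1/2)
7. 3402.062ms @ 11/2 + 309.278ms (1/2)
8. 3711.34ms @ 6 + 927.835ms (3/2)
9. 4639.175ms @ 15/2 + 927.835ms (3/2)
10. 5567.01ms @ 9 + 618.557ms (1)
11. 6185.567ms @ 10 + 618.557ms (1)
12. 6804.124ms @ 11 + 618.557ms (1)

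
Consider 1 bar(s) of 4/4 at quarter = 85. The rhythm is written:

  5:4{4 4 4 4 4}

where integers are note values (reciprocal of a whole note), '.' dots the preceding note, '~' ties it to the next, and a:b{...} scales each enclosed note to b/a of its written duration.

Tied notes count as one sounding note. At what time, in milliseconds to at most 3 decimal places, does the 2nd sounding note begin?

note 2 onset = 4/5b = 564.706ms

1. 0.0ms @ 0 + 564.706ms (4/5)
2. 564.706ms @ 4/5 + 564.706ms (4/5)
3. 1129.412ms @ 8/5 + 564.706ms (4/5)
4. 1694.118ms @ 12/5 + 564.706ms (4/5)
5. 2258.824ms @ 16/5 + 564.706ms (4/5)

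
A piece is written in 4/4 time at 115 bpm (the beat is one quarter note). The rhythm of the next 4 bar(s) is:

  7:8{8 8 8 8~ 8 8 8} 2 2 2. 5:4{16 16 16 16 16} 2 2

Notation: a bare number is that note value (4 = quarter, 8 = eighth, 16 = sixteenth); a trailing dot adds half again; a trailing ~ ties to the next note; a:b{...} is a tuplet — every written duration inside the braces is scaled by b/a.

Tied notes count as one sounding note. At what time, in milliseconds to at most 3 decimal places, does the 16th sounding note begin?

note 16 onset = 14b = 7304.348ms

1. 0.0ms @ 0 + 298.137ms (4/7)
2. 298.137ms @ 4/7 + 298.137ms (4/7)
3. 596.273ms @ 8/7 + 298.137ms (4/7)
4. 894.41ms @ 12/7 + 596.273ms (8/7)
5. 1490.683ms @ 20/7 + 298.137ms (4/7)
6. 1788.82ms @ 24/7 + 298.137ms (4/7)
7. 2086.957ms @ 4 + 1043.478ms (2)
8. 3130.435ms @ 6 + 1043.478ms (2)
9. 4173.913ms @ 8 + 1565.217ms (3)
10. 5739.13ms @ 11 + 104.348ms (1/5)
11. 5843.478ms @ 56/5 + 104.348ms (1/5)
12. 5947.826ms @ 57/5 + 104.348ms (1/5)
13. 6052.174ms @ 58/5 + 104.348ms (1/5)
14. 6156.522ms @ 59/5 + 104.348ms (1/5)
15. 6260.87ms @ 12 + 1043.478ms (2)
16. 7304.348ms @ 14 + 1043.478ms (2)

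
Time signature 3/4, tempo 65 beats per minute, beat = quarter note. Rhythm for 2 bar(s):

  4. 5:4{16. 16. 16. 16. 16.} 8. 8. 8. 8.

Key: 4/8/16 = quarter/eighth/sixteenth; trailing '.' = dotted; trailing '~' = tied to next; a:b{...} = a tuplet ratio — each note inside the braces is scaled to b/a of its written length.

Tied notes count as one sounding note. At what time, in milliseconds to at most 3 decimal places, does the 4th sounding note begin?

note 4 onset = 21/10b = 1938.462ms

1. 0.0ms @ 0 + 1384.615ms (3/2)
2. 1384.615ms @ 3/2 + 276.923ms (3/10)
3. 1661.538ms @ 9/5 + 276.923ms (3/10)
4. 1938.462ms @ 21/10 + 276.923ms (3/10)
5. 2215.385ms @ 12/5 + 276.923ms (3/10)
6. 2492.308ms @ 27/10 + 276.923ms (3/10)
7. 2769.231ms @ 3 + 692.308ms (3/4)
8. 3461.538ms @ 15/4 + 692.308ms (3/4)
9. 4153.846ms @ 9/2 + 692.308ms (3/4)
10. 4846.154ms @ 21/4 + 692.308ms (3/4)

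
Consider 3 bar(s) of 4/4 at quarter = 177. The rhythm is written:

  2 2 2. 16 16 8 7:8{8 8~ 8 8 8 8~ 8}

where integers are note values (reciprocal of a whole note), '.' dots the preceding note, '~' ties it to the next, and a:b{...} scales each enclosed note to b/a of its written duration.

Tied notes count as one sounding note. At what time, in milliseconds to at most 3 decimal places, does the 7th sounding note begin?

1. 0.0ms @ 0 + 677.966ms (2)
2. 677.966ms @ 2 + 677.966ms (2)
3. 1355.932ms @ 4 + 1016.949ms (3)
4. 2372.881ms @ 7 + 84.746ms (1/4)
5. 2457.627ms @ 29/4 + 84.746ms (1/4)
6. 2542.373ms @ 15/2 + 169.492ms (1/2)
7. 2711.864ms @ 8 + 193.705ms (4/7)
8. 2905.569ms @ 60/7 + 387.409ms (8/7)
9. 3292.978ms @ 68/7 + 193.705ms (4/7)
10. 3486.683ms @ 72/7 + 193.705ms (4/7)
11. 3680.387ms @ 76/7 + 387.409ms (8/7)

note 7 onset = 8b = 2711.864ms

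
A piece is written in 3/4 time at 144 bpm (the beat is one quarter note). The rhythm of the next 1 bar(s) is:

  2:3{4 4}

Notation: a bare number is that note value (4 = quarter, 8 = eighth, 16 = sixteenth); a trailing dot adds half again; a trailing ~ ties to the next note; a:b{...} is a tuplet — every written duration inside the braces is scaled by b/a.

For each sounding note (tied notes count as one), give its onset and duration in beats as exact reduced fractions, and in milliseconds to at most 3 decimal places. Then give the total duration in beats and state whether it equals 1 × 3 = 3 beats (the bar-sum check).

1) 0.0ms=0b +625.0ms=3/2b
2) 625.0ms=3/2b +625.0ms=3/2b
Σ=3b of 3 (144bpm 3/4) — PASS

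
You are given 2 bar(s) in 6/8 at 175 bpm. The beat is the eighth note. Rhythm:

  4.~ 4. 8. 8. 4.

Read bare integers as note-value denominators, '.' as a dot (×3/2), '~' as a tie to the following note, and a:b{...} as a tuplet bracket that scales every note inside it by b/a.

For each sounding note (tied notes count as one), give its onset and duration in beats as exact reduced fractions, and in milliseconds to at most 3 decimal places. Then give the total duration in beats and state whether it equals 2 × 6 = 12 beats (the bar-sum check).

1) 0.0ms=0b +2057.143ms=6b
2) 2057.143ms=6b +514.286ms=3/2b
3) 2571.429ms=15/2b +514.286ms=3/2b
4) 3085.714ms=9b +1028.571ms=3b
Σ=12b of 12 (175bpm 6/8) — PASS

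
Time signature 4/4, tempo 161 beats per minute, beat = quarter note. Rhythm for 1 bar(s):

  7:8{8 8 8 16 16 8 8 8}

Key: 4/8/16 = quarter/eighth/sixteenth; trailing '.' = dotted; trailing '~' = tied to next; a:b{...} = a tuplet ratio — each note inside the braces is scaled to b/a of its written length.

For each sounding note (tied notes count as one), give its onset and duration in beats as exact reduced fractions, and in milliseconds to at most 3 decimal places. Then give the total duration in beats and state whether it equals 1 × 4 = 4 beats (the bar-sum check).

1) 0.0ms=0b +212.955ms=4/7b
2) 212.955ms=4/7b +212.955ms=4/7b
3) 425.909ms=8/7b +212.955ms=4/7b
4) 638.864ms=12/7b +106.477ms=2/7b
5) 745.342ms=2b +106.477ms=2/7b
6) 851.819ms=16/7b +212.955ms=4/7b
7) 1064.774ms=20/7b +212.955ms=4/7b
8) 1277.728ms=24/7b +212.955ms=4/7b
Σ=4b of 4 (161bpm 4/4) — PASS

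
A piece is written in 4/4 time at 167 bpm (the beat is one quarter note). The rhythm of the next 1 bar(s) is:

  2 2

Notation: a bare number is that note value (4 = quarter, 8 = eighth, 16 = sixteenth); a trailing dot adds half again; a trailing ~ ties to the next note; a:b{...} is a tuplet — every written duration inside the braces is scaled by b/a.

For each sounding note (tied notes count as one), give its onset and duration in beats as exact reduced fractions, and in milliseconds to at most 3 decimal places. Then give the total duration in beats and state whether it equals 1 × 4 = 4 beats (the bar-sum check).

1) 0.0ms=0b +718.563ms=2b
2) 718.563ms=2b +718.563ms=2b
Σ=4b of 4 (167bpm 4/4) — PASS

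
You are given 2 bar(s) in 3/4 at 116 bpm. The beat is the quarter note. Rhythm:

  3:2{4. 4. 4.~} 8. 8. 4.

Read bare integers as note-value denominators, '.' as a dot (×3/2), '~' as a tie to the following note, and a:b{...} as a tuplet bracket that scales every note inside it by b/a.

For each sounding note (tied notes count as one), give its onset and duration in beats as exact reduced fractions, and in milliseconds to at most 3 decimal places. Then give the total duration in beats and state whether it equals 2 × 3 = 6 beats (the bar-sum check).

1) 0.0ms=0b +517.241ms=1b
2) 517.241ms=1b +517.241ms=1b
3) 1034.483ms=2b +905.172ms=7/4b
4) 1939.655ms=15/4b +387.931ms=3/4b
5) 2327.586ms=9/2b +775.862ms=3/2b
Σ=6b of 6 (116bpm 3/4) — PASS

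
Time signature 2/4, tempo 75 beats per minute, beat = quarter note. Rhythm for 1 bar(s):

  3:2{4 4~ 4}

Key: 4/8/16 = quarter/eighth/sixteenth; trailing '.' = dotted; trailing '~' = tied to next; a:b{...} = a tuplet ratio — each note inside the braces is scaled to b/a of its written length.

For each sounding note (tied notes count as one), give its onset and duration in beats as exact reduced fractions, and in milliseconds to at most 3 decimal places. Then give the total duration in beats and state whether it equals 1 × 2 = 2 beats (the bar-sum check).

1) 0.0ms=0b +533.333ms=2/3b
2) 533.333ms=2/3b +1066.667ms=4/3b
Σ=2b of 2 (75bpm 2/4) — PASS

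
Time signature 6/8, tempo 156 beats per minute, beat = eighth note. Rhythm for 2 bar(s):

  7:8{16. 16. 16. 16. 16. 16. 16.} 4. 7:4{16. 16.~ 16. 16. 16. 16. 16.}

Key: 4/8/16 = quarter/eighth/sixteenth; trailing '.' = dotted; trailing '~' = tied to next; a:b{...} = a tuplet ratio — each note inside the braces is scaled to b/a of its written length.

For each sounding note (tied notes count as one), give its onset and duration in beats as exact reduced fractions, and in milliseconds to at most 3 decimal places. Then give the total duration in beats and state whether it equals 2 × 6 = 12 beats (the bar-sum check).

1) 0.0ms=0b +329.67ms=6/7b
2) 329.67ms=6/7b +329.67ms=6/7b
3) 659.341ms=12/7b +329.67ms=6/7b
4) 989.011ms=18/7b +329.67ms=6/7b
5) 1318.681ms=24/7b +329.67ms=6/7b
6) 1648.352ms=30/7b +329.67ms=6/7b
7) 1978.022ms=36/7b +329.67ms=6/7b
8) 2307.692ms=6b +1153.846ms=3b
9) 3461.538ms=9b +164.835ms=3/7b
10) 3626.374ms=66/7b +329.67ms=6/7b
11) 3956.044ms=72/7b +164.835ms=3/7b
12) 4120.879ms=75/7b +164.835ms=3/7b
13) 4285.714ms=78/7b +164.835ms=3/7b
14) 4450.549ms=81/7b +164.835ms=3/7b
Σ=12b of 12 (156bpm 6/8) — PASS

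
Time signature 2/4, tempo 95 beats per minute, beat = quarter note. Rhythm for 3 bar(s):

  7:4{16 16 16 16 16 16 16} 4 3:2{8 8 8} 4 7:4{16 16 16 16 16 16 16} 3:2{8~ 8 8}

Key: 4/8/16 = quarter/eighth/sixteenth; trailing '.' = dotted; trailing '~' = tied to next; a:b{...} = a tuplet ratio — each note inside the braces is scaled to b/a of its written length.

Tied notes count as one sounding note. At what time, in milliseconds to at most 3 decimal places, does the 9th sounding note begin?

1. 0.0ms @ 0 + 90.226ms (1/7)
2. 90.226ms @ 1/7 + 90.226ms (1/7)
3. 180.451ms @ 2/7 + 90.226ms (1/7)
4. 270.677ms @ 3/7 + 90.226ms (1/7)
5. 360.902ms @ 4/7 + 90.226ms (1/7)
6. 451.128ms @ 5/7 + 90.226ms (1/7)
7. 541.353ms @ 6/7 + 90.226ms (1/7)
8. 631.579ms @ 1 + 631.579ms (1)
9. 1263.158ms @ 2 + 210.526ms (1/3)
10. 1473.684ms @ 7/3 + 210.526ms (1/3)
11. 1684.211ms @ 8/3 + 210.526ms (1/3)
12. 1894.737ms @ 3 + 631.579ms (1)
13. 2526.316ms @ 4 + 90.226ms (1/7)
14. 2616.541ms @ 29/7 + 90.226ms (1/7)
15. 2706.767ms @ 30/7 + 90.226ms (1/7)
16. 2796.992ms @ 31/7 + 90.226ms (1/7)
17. 2887.218ms @ 32/7 + 90.226ms (1/7)
18. 2977.444ms @ 33/7 + 90.226ms (1/7)
19. 3067.669ms @ 34/7 + 90.226ms (1/7)
20. 3157.895ms @ 5 + 421.053ms (2/3)
21. 3578.947ms @ 17/3 + 210.526ms (1/3)

note 9 onset = 2b = 1263.158ms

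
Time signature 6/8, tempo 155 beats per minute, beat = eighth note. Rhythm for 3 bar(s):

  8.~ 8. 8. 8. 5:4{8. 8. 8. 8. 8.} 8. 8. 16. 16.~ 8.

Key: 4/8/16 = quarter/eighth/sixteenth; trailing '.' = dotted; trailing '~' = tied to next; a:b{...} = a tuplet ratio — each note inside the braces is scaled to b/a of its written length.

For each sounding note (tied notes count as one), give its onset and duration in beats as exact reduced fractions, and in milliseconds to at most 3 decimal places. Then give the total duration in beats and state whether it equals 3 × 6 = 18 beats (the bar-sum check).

1) 0.0ms=0b +1161.29ms=3b
2) 1161.29ms=3b +580.645ms=3/2b
3) 1741.935ms=9/2b +580.645ms=3/2b
4) 2322.581ms=6b +464.516ms=6/5b
5) 2787.097ms=36/5b +464.516ms=6/5b
6) 3251.613ms=42/5b +464.516ms=6/5b
7) 3716.129ms=48/5b +464.516ms=6/5b
8) 4180.645ms=54/5b +464.516ms=6/5b
9) 4645.161ms=12b +580.645ms=3/2b
10) 5225.806ms=27/2b +580.645ms=3/2b
11) 5806.452ms=15b +290.323ms=3/4b
12) 6096.774ms=63/4b +870.968ms=9/4b
Σ=18b of 18 (155bpm 6/8) — PASS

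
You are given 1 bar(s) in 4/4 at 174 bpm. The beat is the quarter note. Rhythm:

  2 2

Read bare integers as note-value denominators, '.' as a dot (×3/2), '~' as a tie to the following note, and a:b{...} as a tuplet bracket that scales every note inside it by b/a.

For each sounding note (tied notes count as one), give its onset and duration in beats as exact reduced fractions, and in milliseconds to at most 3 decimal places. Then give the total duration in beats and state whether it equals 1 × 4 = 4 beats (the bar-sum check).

1) 0.0ms=0b +689.655ms=2b
2) 689.655ms=2b +689.655ms=2b
Σ=4b of 4 (174bpm 4/4) — PASS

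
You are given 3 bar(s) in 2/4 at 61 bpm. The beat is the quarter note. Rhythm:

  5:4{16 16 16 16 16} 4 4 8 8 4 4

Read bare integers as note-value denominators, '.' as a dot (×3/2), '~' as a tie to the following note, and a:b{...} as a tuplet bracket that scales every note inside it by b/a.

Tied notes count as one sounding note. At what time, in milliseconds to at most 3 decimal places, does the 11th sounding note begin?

1. 0.0ms @ 0 + 196.721ms (1/5)
2. 196.721ms @ 1/5 + 196.721ms (1/5)
3. 393.443ms @ 2/5 + 196.721ms (1/5)
4. 590.164ms @ 3/5 + 196.721ms (1/5)
5. 786.885ms @ 4/5 + 196.721ms (1/5)
6. 983.607ms @ 1 + 983.607ms (1)
7. 1967.213ms @ 2 + 983.607ms (1)
8. 2950.82ms @ 3 + 491.803ms (1/2)
9. 3442.623ms @ 7/2 + 491.803ms (1/2)
10. 3934.426ms @ 4 + 983.607ms (1)
11. 4918.033ms @ 5 + 983.607ms (1)

note 11 onset = 5b = 4918.033ms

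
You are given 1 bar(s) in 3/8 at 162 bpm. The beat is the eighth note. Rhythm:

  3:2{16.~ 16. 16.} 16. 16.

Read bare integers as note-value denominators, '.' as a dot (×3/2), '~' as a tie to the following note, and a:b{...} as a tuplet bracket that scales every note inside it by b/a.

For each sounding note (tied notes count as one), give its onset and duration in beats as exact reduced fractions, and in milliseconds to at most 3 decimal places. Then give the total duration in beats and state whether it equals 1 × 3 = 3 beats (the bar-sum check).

1) 0.0ms=0b +370.37ms=1b
2) 370.37ms=1b +185.185ms=1/2b
3) 555.556ms=3/2b +277.778ms=3/4b
4) 833.333ms=9/4b +277.778ms=3/4b
Σ=3b of 3 (162bpm 3/8) — PASS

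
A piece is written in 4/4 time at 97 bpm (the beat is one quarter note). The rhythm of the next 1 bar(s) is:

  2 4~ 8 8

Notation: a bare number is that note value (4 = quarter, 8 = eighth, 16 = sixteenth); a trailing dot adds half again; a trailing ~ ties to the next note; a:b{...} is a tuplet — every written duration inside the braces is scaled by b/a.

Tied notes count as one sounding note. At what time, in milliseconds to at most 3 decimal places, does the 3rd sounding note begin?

note 3 onset = 7/2b = 2164.948ms

1. 0.0ms @ 0 + 1237.113ms (2)
2. 1237.113ms @ 2 + 927.835ms (3/2)
3. 2164.948ms @ 7/2 + 309.278ms (1/2)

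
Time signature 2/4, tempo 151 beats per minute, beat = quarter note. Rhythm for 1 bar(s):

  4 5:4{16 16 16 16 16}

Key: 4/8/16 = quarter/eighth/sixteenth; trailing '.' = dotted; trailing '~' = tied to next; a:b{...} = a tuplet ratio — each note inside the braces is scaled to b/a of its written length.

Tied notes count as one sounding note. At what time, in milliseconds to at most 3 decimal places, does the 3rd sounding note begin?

note 3 onset = 6/5b = 476.821ms

1. 0.0ms @ 0 + 397.351ms (1)
2. 397.351ms @ 1 + 79.47ms (1/5)
3. 476.821ms @ 6/5 + 79.47ms (1/5)
4. 556.291ms @ 7/5 + 79.47ms (1/5)
5. 635.762ms @ 8/5 + 79.47ms (1/5)
6. 715.232ms @ 9/5 + 79.47ms (1/5)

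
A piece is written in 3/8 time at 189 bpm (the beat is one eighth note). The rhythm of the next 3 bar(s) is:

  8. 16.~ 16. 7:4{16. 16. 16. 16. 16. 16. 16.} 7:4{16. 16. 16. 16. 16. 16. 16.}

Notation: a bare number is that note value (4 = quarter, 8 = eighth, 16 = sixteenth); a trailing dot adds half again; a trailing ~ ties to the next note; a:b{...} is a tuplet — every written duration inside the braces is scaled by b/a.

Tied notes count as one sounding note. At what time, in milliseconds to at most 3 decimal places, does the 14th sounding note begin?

note 14 onset = 54/7b = 2448.98ms

1. 0.0ms @ 0 + 476.19ms (3/2)
2. 476.19ms @ 3/2 + 476.19ms (3/2)
3. 952.381ms @ 3 + 136.054ms (3/7)
4. 1088.435ms @ 24/7 + 136.054ms (3/7)
5. 1224.49ms @ 27/7 + 136.054ms (3/7)
6. 1360.544ms @ 30/7 + 136.054ms (3/7)
7. 1496.599ms @ 33/7 + 136.054ms (3/7)
8. 1632.653ms @ 36/7 + 136.054ms (3/7)
9. 1768.707ms @ 39/7 + 136.054ms (3/7)
10. 1904.762ms @ 6 + 136.054ms (3/7)
11. 2040.816ms @ 45/7 + 136.054ms (3/7)
12. 2176.871ms @ 48/7 + 136.054ms (3/7)
13. 2312.925ms @ 51/7 + 136.054ms (3/7)
14. 2448.98ms @ 54/7 + 136.054ms (3/7)
15. 2585.034ms @ 57/7 + 136.054ms (3/7)
16. 2721.088ms @ 60/7 + 136.054ms (3/7)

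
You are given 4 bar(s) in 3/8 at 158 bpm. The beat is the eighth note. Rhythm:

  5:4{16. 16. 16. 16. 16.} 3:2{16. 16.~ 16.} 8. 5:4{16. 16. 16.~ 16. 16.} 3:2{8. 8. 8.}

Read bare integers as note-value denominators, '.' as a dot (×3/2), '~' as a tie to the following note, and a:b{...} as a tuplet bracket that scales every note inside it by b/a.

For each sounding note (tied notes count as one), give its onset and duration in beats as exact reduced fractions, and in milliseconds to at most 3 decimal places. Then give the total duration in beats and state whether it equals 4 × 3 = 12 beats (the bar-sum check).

1) 0.0ms=0b +227.848ms=3/5b
2) 227.848ms=3/5b +227.848ms=3/5b
3) 455.696ms=6/5b +227.848ms=3/5b
4) 683.544ms=9/5b +227.848ms=3/5b
5) 911.392ms=12/5b +227.848ms=3/5b
6) 1139.241ms=3b +189.873ms=1/2b
7) 1329.114ms=7/2b +379.747ms=1b
8) 1708.861ms=9/2b +569.62ms=3/2b
9) 2278.481ms=6b +227.848ms=3/5b
10) 2506.329ms=33/5b +227.848ms=3/5b
11) 2734.177ms=36/5b +455.696ms=6/5b
12) 3189.873ms=42/5b +227.848ms=3/5b
13) 3417.722ms=9b +379.747ms=1b
14) 3797.468ms=10b +379.747ms=1b
15) 4177.215ms=11b +379.747ms=1b
Σ=12b of 12 (158bpm 3/8) — PASS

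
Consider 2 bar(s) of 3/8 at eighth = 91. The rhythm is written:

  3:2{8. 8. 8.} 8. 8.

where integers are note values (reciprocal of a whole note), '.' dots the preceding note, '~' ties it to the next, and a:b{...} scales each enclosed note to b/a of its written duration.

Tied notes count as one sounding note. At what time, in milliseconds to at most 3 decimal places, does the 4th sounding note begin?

note 4 onset = 3b = 1978.022ms

1. 0.0ms @ 0 + 659.341ms (1)
2. 659.341ms @ 1 + 659.341ms (1)
3. 1318.681ms @ 2 + 659.341ms (1)
4. 1978.022ms @ 3 + 989.011ms (3/2)
5. 2967.033ms @ 9/2 + 989.011ms (3/2)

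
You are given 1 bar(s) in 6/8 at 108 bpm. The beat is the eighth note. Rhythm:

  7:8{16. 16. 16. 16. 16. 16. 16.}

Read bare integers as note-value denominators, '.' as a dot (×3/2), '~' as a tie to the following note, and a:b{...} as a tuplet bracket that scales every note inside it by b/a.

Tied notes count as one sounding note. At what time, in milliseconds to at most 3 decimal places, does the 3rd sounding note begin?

1. 0.0ms @ 0 + 476.19ms (6/7)
2. 476.19ms @ 6/7 + 476.19ms (6/7)
3. 952.381ms @ 12/7 + 476.19ms (6/7)
4. 1428.571ms @ 18/7 + 476.19ms (6/7)
5. 1904.762ms @ 24/7 + 476.19ms (6/7)
6. 2380.952ms @ 30/7 + 476.19ms (6/7)
7. 2857.143ms @ 36/7 + 476.19ms (6/7)

note 3 onset = 12/7b = 952.381ms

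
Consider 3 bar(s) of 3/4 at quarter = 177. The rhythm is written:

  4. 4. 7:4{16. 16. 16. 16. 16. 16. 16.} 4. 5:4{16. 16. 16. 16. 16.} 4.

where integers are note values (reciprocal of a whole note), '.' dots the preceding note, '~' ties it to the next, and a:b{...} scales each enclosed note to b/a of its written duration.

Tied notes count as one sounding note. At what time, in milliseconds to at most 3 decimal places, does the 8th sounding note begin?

note 8 onset = 57/14b = 1380.145ms

1. 0.0ms @ 0 + 508.475ms (3/2)
2. 508.475ms @ 3/2 + 508.475ms (3/2)
3. 1016.949ms @ 3 + 72.639ms (3/14)
4. 1089.588ms @ 45/14 + 72.639ms (3/14)
5. 1162.228ms @ 24/7 + 72.639ms (3/14)
6. 1234.867ms @ 51/14 + 72.639ms (3/14)
7. 1307.506ms @ 27/7 + 72.639ms (3/14)
8. 1380.145ms @ 57/14 + 72.639ms (3/14)
9. 1452.785ms @ 30/7 + 72.639ms (3/14)
10. 1525.424ms @ 9/2 + 508.475ms (3/2)
11. 2033.898ms @ 6 + 101.695ms (3/10)
12. 2135.593ms @ 63/10 + 101.695ms (3/10)
13. 2237.288ms @ 33/5 + 101.695ms (3/10)
14. 2338.983ms @ 69/10 + 101.695ms (3/10)
15. 2440.678ms @ 36/5 + 101.695ms (3/10)
16. 2542.373ms @ 15/2 + 508.475ms (3/2)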